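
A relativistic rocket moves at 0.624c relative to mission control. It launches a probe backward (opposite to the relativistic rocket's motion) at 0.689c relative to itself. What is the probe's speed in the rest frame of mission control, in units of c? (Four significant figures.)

0.1140c

Relativistic velocity addition: u = (u' + v)/(1 + u'v/c²), with u' = −0.689c and v = 0.624c.
Numerator: −0.689 + 0.624 = −0.065. Denominator: 1 + (−0.689)(0.624) = 0.570064.
u = −0.065/0.570064 = −0.11402, so the speed is 0.1140c.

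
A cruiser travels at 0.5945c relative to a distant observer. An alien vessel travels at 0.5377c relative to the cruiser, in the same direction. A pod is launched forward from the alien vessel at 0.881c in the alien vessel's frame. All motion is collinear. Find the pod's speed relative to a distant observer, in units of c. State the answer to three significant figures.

Apply u = (u'+v)/(1+u'v) twice. Pod in the cruiser frame: (0.881+0.5377)/(1+0.881·0.5377) = 1.4187/1.4737137 = 0.96267c.
That velocity, transformed to the rest frame of a distant observer: (0.96267+0.5945)/(1+0.96267·0.5945) = 1.55717/1.572307315 = 0.99037c.

0.990c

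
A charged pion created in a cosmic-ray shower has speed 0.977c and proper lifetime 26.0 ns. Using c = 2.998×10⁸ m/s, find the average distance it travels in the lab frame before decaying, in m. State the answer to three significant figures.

35.7 m

γ = 1/√(1 − β²) = 1/√(1 − 0.954529) = 1/√0.045471 = 1/0.213239 = 4.6896.
Lab-frame lifetime: Δt = γτ = 4.6896 × 26.0 ns = 121.93 ns.
Distance: d = vΔt = 0.977 × 2.998×10⁸ m/s × 1.2193×10^-7 s = 35.7 m.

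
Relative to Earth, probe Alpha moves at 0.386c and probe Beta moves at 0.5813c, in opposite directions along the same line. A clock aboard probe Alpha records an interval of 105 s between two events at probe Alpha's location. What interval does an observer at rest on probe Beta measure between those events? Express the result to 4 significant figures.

171.3 s

Speed of probe Alpha in probe Beta's frame: u = (v_A + v_B)/(1 + v_A v_B/c²) = (0.386 + 0.5813)/(1 + 0.386×0.5813) = 0.9673/1.2243818 = 0.79003; |u| = 0.79003c.
At |u| = 0.79003c, γ = (1 − 0.624147)^(−1/2) = 1.6311.
Probe Alpha's interval is proper; time dilation gives Δt_B = γΔτ = 1.6311 × 105 s = 171.3 s.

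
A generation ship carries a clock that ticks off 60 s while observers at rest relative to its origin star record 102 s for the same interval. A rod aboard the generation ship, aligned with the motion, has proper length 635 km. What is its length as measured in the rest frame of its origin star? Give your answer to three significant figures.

374 km

The time-dilation ratio gives γ = 102/60 = 1.7.
L = L₀/γ = 635/1.7 = 374 km.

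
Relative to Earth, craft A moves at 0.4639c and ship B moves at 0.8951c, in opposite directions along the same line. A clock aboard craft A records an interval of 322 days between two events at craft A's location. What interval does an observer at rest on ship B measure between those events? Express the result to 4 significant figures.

Speed of craft A in ship B's frame: u = (v_A + v_B)/(1 + v_A v_B/c²) = (0.4639 + 0.8951)/(1 + 0.4639×0.8951) = 1.359/1.41523689 = 0.96026; |u| = 0.96026c.
At |u| = 0.96026c, γ = (1 − 0.922099)^(−1/2) = 3.5828.
The clock on craft A records proper time, so ship B measures Δt = γΔτ = 3.5828 × 322 = 1154 days.

1154 days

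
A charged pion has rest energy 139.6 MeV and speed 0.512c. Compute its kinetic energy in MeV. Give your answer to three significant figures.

γ = 1/√(1 − β²) = 1/√(1 − 0.262144) = 1/√0.737856 = 1/0.858985 = 1.16416.
Kinetic energy: K = (γ − 1)mc² = (1.16416 − 1) × 139.6 MeV = 0.16416 × 139.6 = 22.9 MeV.

22.9 MeV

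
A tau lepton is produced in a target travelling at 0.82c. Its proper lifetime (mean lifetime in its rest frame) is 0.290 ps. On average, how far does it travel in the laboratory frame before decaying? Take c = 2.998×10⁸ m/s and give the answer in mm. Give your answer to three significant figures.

γ = 1/√(1 − β²) = 1/√(1 − 0.6724) = 1/√0.3276 = 1/0.572364 = 1.7471.
Lab-frame lifetime: Δt = γτ = 1.7471 × 0.290 ps = 0.50666 ps.
Distance: d = vΔt = 0.82 × 2.998×10⁸ m/s × 5.0666×10^-13 s = 1.25×10^-4 m = 0.125 mm.

0.125 mm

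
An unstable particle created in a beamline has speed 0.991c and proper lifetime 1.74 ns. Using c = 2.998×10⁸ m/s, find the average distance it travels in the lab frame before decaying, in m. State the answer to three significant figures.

3.86 m

Lorentz factor: γ = (1 − 0.982081)^(−1/2) = 7.4704.
Lab-frame lifetime: Δt = γτ = 7.4704 × 1.74 ns = 12.998 ns.
Distance: d = vΔt = 0.991 × 2.998×10⁸ m/s × 1.2998×10^-8 s = 3.86 m.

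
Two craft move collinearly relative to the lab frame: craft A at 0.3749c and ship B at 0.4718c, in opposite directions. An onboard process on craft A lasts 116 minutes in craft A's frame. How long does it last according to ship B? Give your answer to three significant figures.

167 minutes

Speed of craft A in ship B's frame: u = (v_A + v_B)/(1 + v_A v_B/c²) = (0.3749 + 0.4718)/(1 + 0.3749×0.4718) = 0.8467/1.17687782 = 0.71945; |u| = 0.71945c.
γ for this relative speed: γ = 1/√(1 − 0.517608) = 1.4398.
Craft A's interval is proper; time dilation gives Δt_B = γΔτ = 1.4398 × 116 minutes = 167 minutes.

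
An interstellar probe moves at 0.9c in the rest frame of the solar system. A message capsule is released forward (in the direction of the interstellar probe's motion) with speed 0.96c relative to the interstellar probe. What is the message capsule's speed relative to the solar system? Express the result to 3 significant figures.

0.998c

Relativistic velocity addition: u = (u' + v)/(1 + u'v/c²), with u' = 0.96c and v = 0.9c.
Numerator: 0.96 + 0.9 = 1.86. Denominator: 1 + (0.96)(0.9) = 1.864.
u = 1.86/1.864 = 0.99785, so the speed is 0.998c.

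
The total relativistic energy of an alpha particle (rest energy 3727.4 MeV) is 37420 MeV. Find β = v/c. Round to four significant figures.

0.9950

Total energy E = γmc² gives γ = 37420/3727.4 = 10.039.
Hence β = √(1 − 1/γ²) = √(1 − 0.00992245) = √0.99007755 = 0.9950.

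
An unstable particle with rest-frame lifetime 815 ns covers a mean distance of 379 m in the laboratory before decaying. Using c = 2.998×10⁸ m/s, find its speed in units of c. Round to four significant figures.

0.8405c

Lab distance = (lab lifetime)·v = γτ·βc, so βγ = d/(cτ) = 379.0/(2.998×10⁸ × 8.150×10^-7) = 1.5511.
With βγ = 1.5511: γ² = 1 + (βγ)² = 3.40591, and β = (βγ)/γ = 1.5511/1.84551 = 0.8405.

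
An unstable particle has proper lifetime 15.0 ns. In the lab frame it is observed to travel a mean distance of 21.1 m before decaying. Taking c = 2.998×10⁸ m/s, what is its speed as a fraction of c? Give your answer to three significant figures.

0.978c

d = βγcτ ⇒ βγ = d/(cτ) = 21.10 m / (4.497 m) = 4.692.
β = (βγ)/√(1+(βγ)²) = 4.692/√23.0149 = 0.978.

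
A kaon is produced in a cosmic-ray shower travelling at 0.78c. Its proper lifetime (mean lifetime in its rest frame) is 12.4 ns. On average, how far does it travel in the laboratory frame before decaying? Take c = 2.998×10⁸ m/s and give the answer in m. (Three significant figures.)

Lorentz factor: γ = (1 − 0.6084)^(−1/2) = 1.598.
Lab-frame lifetime: Δt = γτ = 1.598 × 12.4 ns = 19.815 ns.
Distance: d = vΔt = 0.78 × 2.998×10⁸ m/s × 1.9815×10^-8 s = 4.63 m.

4.63 m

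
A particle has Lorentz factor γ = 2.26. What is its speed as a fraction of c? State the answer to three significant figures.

β = √(1 − 1/γ²) = √(1 − 1/5.1076) = √0.804213 = 0.897.

0.897c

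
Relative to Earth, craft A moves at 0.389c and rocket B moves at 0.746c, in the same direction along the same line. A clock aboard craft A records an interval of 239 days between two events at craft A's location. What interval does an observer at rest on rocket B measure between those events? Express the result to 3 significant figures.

The velocity of craft A relative to rocket B is (0.389 − 0.746)c / (1 − 0.389×0.746) = −0.50295c; relative speed 0.50295c.
γ for this relative speed: γ = 1/√(1 − 0.252959) = 1.157.
The clock on craft A records proper time, so rocket B measures Δt = γΔτ = 1.157 × 239 = 277 days.

277 days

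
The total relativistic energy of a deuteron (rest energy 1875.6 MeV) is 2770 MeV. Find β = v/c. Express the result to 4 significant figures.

0.7359

Total energy E = γmc² gives γ = 2770/1875.6 = 1.4769.
Hence β = √(1 − 1/γ²) = √(1 − 0.458456) = √0.541544 = 0.7359.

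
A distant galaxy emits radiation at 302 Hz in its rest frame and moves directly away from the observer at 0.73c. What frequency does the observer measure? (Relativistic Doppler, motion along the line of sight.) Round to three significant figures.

Relativistic Doppler (source moving away): f_obs = f_src · √((1−β)/(1+β)).
With β = 0.73: factor = √(0.27/1.73) = 0.39506.
f_obs = 302 × 0.39506 = 119 Hz.

119 Hz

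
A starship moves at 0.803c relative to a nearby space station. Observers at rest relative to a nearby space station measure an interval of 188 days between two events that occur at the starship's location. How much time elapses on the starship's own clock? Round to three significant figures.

112 days

γ = 1/√(1 − β²) = 1/√(1 − 0.644809) = 1/√0.355191 = 1/0.595979 = 1.6779.
The moving clock records proper time: Δτ = Δt/γ = 188/1.6779 = 112 days.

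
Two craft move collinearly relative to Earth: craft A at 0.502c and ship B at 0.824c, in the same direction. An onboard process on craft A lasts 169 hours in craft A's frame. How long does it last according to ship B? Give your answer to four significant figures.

Speed of craft A in ship B's frame: u = (v_A − v_B)/(1 − v_A v_B/c²) = (0.502 − 0.824)/(1 − 0.502×0.824) = −0.322/0.586352 = −0.54916; |u| = 0.54916c.
At |u| = 0.54916c, γ = (1 − 0.301577)^(−1/2) = 1.1966.
Craft A's interval is proper; time dilation gives Δt_B = γΔτ = 1.1966 × 169 hours = 202.2 hours.

202.2 hours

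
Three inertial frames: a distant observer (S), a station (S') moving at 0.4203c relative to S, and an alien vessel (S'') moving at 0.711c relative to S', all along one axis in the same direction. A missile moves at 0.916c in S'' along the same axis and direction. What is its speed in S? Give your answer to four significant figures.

0.9940c

First combine the missile and alien vessel (S''→S'): u₁ = (0.916 + 0.711)/(1 + 0.916×0.711) = 1.627/1.651276 = 0.9853.
Then combine with the station (S'→S): u = (0.9853 + 0.4203)/(1 + 0.9853×0.4203) = 1.4056/1.41412159 = 0.99397.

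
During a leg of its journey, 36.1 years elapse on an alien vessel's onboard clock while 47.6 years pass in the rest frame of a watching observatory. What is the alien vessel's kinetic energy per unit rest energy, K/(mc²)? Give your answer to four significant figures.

0.3186

From Δt = γΔτ: γ = 47.6/36.1 = 1.31856.
K/(mc²) = γ − 1 = 1.31856 − 1 = 0.3186.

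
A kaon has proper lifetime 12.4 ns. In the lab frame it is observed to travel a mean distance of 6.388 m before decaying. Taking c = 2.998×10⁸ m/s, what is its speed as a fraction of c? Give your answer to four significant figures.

0.8643c

Let x = d/(cτ) = 6.388 m / (2.998×10⁸ m/s × 1.240×10^-8 s) = 1.7183. Since d = βγcτ, x = βγ = β/√(1−β²).
Solving: β² = x²/(1+x²) = 2.95255/3.95255 = 0.746999, so β = 0.8643.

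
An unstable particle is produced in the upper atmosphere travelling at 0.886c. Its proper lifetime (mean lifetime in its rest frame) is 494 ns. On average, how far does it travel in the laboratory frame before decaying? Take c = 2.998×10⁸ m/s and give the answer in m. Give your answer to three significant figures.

283 m

β² = 0.784996, so γ = 1/√0.215004 = 2.1566.
Lab-frame lifetime: Δt = γτ = 2.1566 × 494 ns = 1065.4 ns.
Distance: d = vΔt = 0.886 × 2.998×10⁸ m/s × 1.0654×10^-6 s = 283 m.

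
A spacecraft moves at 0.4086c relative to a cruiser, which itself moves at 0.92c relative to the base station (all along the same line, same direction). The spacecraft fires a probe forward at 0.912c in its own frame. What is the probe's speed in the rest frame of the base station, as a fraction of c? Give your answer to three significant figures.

Apply u = (u'+v)/(1+u'v) twice. Probe in the cruiser frame: (0.912+0.4086)/(1+0.912·0.4086) = 1.3206/1.3726432 = 0.96209c.
That velocity, transformed to the rest frame of the base station: (0.96209+0.92)/(1+0.96209·0.92) = 1.88209/1.8851228 = 0.99839c.

0.998c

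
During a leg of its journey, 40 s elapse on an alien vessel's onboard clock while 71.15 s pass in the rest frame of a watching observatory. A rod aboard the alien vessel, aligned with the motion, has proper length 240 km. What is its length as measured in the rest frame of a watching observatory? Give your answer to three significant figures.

From Δt = γΔτ: γ = 71.15/40 = 1.77875.
The rod contracts by the same γ: 240 km / 1.77875 = 135 km.

135 km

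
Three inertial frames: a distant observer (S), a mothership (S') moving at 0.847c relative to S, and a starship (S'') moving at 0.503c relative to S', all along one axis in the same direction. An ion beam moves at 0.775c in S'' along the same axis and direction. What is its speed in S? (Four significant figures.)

First combine the ion beam and starship (S''→S'): u₁ = (0.775 + 0.503)/(1 + 0.775×0.503) = 1.278/1.389825 = 0.91954.
Then combine with the mothership (S'→S): u = (0.91954 + 0.847)/(1 + 0.91954×0.847) = 1.76654/1.77885038 = 0.99308.

0.9931c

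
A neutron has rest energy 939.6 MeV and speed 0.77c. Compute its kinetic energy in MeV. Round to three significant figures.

γ = 1/√(1 − β²) = 1/√(1 − 0.5929) = 1/√0.4071 = 1.56729.
Kinetic energy: K = (γ − 1)mc² = (1.56729 − 1) × 939.6 MeV = 0.56729 × 939.6 = 533 MeV.

533 MeV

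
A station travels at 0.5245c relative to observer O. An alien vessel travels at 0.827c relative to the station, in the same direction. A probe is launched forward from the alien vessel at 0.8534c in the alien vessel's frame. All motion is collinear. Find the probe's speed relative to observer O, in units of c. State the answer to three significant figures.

First combine the probe and alien vessel (S''→S'): u₁ = (0.8534 + 0.827)/(1 + 0.8534×0.827) = 1.6804/1.7057618 = 0.98513.
Then combine with the station (S'→S): u = (0.98513 + 0.5245)/(1 + 0.98513×0.5245) = 1.50963/1.516700685 = 0.99534.

0.995c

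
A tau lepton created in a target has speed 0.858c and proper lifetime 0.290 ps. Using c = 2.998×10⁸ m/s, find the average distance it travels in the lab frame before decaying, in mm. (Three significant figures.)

β² = 0.736164, so γ = 1/√0.263836 = 1.9469.
Lab-frame lifetime: Δt = γτ = 1.9469 × 0.290 ps = 0.5646 ps.
Distance: d = vΔt = 0.858 × 2.998×10⁸ m/s × 5.6460×10^-13 s = 1.45×10^-4 m = 0.145 mm.

0.145 mm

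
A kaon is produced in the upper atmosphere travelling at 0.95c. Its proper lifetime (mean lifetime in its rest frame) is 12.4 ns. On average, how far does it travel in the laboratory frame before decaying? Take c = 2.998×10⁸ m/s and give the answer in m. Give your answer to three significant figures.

γ = 1/√(1 − β²) = 1/√(1 − 0.9025) = 1/√0.0975 = 1/0.31225 = 3.2026.
Lab-frame lifetime: Δt = γτ = 3.2026 × 12.4 ns = 39.712 ns.
Distance: d = vΔt = 0.95 × 2.998×10⁸ m/s × 3.9712×10^-8 s = 11.3 m.

11.3 m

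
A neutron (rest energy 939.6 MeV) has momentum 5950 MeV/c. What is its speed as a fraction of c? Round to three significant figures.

pc/(mc²) = 5950/939.6 = 6.3325 = βγ = β/√(1−β²).
So β² = x²/(1 + x²) with x = 6.3325: x² = 40.1006, β² = 40.1006/41.1006 = 0.975669, β = 0.988.

0.988c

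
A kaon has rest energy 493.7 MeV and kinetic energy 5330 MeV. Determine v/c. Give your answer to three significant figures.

K = (γ−1)mc², so γ = 1 + 5330/493.7 = 11.796.
Then v/c = √(1 − γ⁻²) = √(1 − 0.00718672) = √0.99281328 = 0.996.

0.996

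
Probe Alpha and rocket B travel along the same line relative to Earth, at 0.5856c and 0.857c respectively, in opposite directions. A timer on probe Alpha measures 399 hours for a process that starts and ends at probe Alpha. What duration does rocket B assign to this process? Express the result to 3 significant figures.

1430 hours

Speed of probe Alpha in rocket B's frame: u = (v_A + v_B)/(1 + v_A v_B/c²) = (0.5856 + 0.857)/(1 + 0.5856×0.857) = 1.4426/1.5018592 = 0.96054; |u| = 0.96054c.
γ for this relative speed: γ = 1/√(1 − 0.922637) = 3.5953.
The clock on probe Alpha records proper time, so rocket B measures Δt = γΔτ = 3.5953 × 399 = 1430 hours.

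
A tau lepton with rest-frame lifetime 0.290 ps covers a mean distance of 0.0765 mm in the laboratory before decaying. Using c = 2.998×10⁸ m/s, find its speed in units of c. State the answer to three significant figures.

0.661c

Let x = d/(cτ) = 7.650×10^-5 m / (2.998×10⁸ m/s × 2.900×10^-13 s) = 0.8799. Since d = βγcτ, x = βγ = β/√(1−β²).
Solving: β² = x²/(1+x²) = 0.774224/1.774224 = 0.436373, so β = 0.661.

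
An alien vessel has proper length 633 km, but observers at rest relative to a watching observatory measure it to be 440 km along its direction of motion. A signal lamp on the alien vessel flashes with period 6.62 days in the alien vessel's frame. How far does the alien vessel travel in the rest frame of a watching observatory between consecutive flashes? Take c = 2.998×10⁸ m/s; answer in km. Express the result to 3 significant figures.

From L = L₀/γ: γ = 633/440 = 1.43864.
β = √(1 − 1/γ²) = 0.71891. Lab-frame period = γτ = 1.43864×6.62 days = 9.5238 days. Distance = βc × γτ = 0.71891 × 2.998×10⁸ m/s × 822856.32 s = 1.7735×10^14 m = 1.77×10^11 km.

1.77×10^11 km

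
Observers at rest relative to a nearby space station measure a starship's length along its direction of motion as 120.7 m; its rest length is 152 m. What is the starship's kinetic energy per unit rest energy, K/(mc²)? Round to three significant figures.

γ = L₀/L = 152/120.7 = 1.25932.
K/(mc²) = γ − 1 = 1.25932 − 1 = 0.259.

0.259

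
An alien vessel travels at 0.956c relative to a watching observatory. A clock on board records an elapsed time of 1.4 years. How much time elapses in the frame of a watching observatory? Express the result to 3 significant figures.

4.77 years

γ = 1/√(1 − β²) = 1/√(1 − 0.913936) = 1/√0.086064 = 1/0.293367 = 3.4087.
Time dilation: Δt = γ·Δτ = 3.4087 × 1.4 = 4.77 years.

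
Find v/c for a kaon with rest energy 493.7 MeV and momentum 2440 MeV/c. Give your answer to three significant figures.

pc/(mc²) = 2440/493.7 = 4.9423 = βγ = β/√(1−β²).
So β² = x²/(1 + x²) with x = 4.9423: x² = 24.4263, β² = 24.4263/25.4263 = 0.960671, β = 0.980.

0.980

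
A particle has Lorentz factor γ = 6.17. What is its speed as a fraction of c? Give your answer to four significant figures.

β = √(1 − 1/γ²) = √(1 − 1/38.0689) = √0.973732 = 0.9868.

0.9868c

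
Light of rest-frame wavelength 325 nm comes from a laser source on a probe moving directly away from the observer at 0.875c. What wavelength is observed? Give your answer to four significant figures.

Relativistic Doppler for wavelength: λ_obs = λ_src · √((1+β)/(1−β)).
With β = 0.875: factor = √(1.875/0.125) = 3.873.
λ_obs = 325 × 3.873 = 1259 nm.

1259 nm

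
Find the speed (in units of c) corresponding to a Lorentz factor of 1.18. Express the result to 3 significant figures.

0.531c

β = √(1 − 1/γ²) = √(1 − 1/1.3924) = √0.281816 = 0.531.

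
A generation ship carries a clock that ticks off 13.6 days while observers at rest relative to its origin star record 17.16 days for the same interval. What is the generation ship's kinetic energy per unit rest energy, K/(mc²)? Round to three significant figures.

0.262

γ = Δt/Δτ = 17.16/13.6 = 1.26176.
Since K = (γ−1)mc², K/(mc²) = 1.26176 − 1 = 0.262.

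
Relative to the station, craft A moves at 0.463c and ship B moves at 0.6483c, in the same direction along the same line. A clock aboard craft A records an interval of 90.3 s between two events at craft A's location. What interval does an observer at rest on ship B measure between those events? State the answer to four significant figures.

93.64 s

Transform craft A's velocity into ship B's frame: (0.463 − 0.6483)/(1 − 0.463·0.6483) = −0.1853/0.6998371, so the relative speed is 0.26478c.
γ for this relative speed: γ = 1/√(1 − 0.0701084) = 1.037.
Craft A's interval is proper; time dilation gives Δt_B = γΔτ = 1.037 × 90.3 s = 93.64 s.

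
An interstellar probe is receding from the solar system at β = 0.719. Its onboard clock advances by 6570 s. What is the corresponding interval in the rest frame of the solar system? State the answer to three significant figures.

Lorentz factor: γ = (1 − 0.516961)^(−1/2) = 1.4388.
Time dilation: Δt = γ·Δτ = 1.4388 × 6570 = 9450 s.

9450 s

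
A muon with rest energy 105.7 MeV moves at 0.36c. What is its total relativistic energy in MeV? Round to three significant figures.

113 MeV

Lorentz factor: γ = (1 − 0.1296)^(−1/2) = 1.0719.
Total energy: E = γmc² = 1.0719 × 105.7 MeV = 113 MeV.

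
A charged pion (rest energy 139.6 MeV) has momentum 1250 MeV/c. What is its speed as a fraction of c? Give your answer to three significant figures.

pc/(mc²) = 1250/139.6 = 8.9542 = βγ = β/√(1−β²).
So β² = x²/(1 + x²) with x = 8.9542: x² = 80.1777, β² = 80.1777/81.1777 = 0.987681, β = 0.994.

0.994c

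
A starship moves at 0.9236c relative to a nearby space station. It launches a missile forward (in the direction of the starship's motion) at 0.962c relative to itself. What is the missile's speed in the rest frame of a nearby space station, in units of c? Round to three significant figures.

Relativistic velocity addition: u = (u' + v)/(1 + u'v/c²), with u' = 0.962c and v = 0.9236c.
Numerator: 0.962 + 0.9236 = 1.8856. Denominator: 1 + (0.962)(0.9236) = 1.8885032.
u = 1.8856/1.8885032 = 0.99846, so the speed is 0.998c.

0.998c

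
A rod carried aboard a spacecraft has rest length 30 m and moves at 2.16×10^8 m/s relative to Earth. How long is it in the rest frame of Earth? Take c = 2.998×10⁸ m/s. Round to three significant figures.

20.8 m

β = v/c = (2.16×10^8 m/s)/(2.998×10⁸ m/s) = 0.72048.
With β = 0.72048, γ = 1/√(1 − 0.72048²) = 1/√0.4809085696 = 1.442.
Along the direction of motion the measured length is L₀/γ = 30/1.442 = 20.8 m.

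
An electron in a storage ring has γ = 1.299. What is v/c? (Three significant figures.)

β = √(1 − 1/γ²) = √(1 − 1/1.687401) = √0.407373 = 0.638.

0.638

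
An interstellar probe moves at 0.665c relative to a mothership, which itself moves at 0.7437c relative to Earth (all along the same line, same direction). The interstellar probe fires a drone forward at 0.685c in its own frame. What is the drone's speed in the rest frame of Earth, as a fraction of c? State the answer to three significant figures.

Apply u = (u'+v)/(1+u'v) twice. Drone in the mothership frame: (0.685+0.665)/(1+0.685·0.665) = 1.35/1.455525 = 0.9275c.
That velocity, transformed to the rest frame of Earth: (0.9275+0.7437)/(1+0.9275·0.7437) = 1.6712/1.68978175 = 0.989c.

0.989c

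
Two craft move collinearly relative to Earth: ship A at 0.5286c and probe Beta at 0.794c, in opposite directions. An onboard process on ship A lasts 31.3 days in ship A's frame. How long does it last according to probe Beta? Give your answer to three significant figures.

The velocity of ship A relative to probe Beta is (0.5286 + 0.794)c / (1 + 0.5286×0.794) = 0.9316c; relative speed 0.9316c.
γ for this relative speed: γ = 1/√(1 − 0.867879) = 2.7511.
Ship A's interval is proper; time dilation gives Δt_B = γΔτ = 2.7511 × 31.3 days = 86.1 days.

86.1 days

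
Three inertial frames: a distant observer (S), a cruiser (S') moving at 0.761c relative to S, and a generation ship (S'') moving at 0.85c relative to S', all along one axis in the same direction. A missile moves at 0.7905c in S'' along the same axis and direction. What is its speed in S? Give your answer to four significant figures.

0.9974c

Apply u = (u'+v)/(1+u'v) twice. Missile in the cruiser frame: (0.7905+0.85)/(1+0.7905·0.85) = 1.6405/1.671925 = 0.9812c.
That velocity, transformed to the rest frame of a distant observer: (0.9812+0.761)/(1+0.9812·0.761) = 1.7422/1.7466932 = 0.99743c.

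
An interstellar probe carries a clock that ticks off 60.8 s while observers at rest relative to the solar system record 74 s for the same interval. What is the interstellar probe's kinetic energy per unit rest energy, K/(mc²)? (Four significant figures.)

0.2171

From Δt = γΔτ: γ = 74/60.8 = 1.21711.
K/(mc²) = γ − 1 = 1.21711 − 1 = 0.2171.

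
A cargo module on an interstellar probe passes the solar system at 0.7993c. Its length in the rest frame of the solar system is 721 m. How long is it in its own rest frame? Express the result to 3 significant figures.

1200 m

γ = 1/√(1 − β²) = 1/√(1 − 0.63888049) = 1/√0.36111951 = 1/0.600932 = 1.6641.
Proper length: L₀ = γ·L = 1.6641 × 721 = 1200 m.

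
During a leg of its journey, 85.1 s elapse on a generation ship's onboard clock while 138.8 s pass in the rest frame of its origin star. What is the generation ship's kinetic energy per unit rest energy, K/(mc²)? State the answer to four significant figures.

0.6310

γ = Δt/Δτ = 138.8/85.1 = 1.63102.
Since K = (γ−1)mc², K/(mc²) = 1.63102 − 1 = 0.6310.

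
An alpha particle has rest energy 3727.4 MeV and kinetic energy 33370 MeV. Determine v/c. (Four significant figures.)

0.9949

K = (γ−1)mc², so γ = 1 + 33370/3727.4 = 9.9526.
Then v/c = √(1 − γ⁻²) = √(1 − 0.0100955) = √0.9899045 = 0.9949.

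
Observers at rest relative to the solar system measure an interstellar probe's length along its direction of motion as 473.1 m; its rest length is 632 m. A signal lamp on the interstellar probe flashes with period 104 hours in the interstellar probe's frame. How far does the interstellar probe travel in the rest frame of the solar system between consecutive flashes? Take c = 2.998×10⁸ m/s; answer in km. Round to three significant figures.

From L = L₀/γ: γ = 632/473.1 = 1.33587.
β = √(1 − 1/γ²) = 0.66305. Lab-frame period = γτ = 1.33587×104 hours = 138.93 hours. Distance = βc × γτ = 0.66305 × 2.998×10⁸ m/s × 500148 s = 9.9421×10^13 m = 9.94×10^10 km.

9.94×10^10 km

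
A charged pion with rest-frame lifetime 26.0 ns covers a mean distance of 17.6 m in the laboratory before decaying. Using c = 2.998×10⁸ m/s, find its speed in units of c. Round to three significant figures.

0.914c

d = βγcτ ⇒ βγ = d/(cτ) = 17.60 m / (7.7948 m) = 2.2579.
β = (βγ)/√(1+(βγ)²) = 2.2579/√6.09811 = 0.914.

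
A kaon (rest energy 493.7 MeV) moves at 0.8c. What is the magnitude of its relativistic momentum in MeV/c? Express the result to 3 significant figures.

With β = 0.8, γ = 1/√(1 − 0.8²) = 1/√0.36 = 1.6667.
Momentum: p = γβ·mc = 1.6667 × 0.8 × 493.7 MeV/c = 658 MeV/c.

658 MeV/c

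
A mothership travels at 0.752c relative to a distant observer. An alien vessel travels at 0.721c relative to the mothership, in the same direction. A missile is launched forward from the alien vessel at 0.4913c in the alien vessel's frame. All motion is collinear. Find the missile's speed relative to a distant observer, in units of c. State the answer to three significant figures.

First combine the missile and alien vessel (S''→S'): u₁ = (0.4913 + 0.721)/(1 + 0.4913×0.721) = 1.2123/1.3542273 = 0.8952.
Then combine with the mothership (S'→S): u = (0.8952 + 0.752)/(1 + 0.8952×0.752) = 1.6472/1.6731904 = 0.98447.

0.984c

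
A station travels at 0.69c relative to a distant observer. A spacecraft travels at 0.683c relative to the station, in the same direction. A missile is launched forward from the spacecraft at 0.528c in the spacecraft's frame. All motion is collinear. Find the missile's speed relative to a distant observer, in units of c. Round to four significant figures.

0.9789c

First combine the missile and spacecraft (S''→S'): u₁ = (0.528 + 0.683)/(1 + 0.528×0.683) = 1.211/1.360624 = 0.89003.
Then combine with the station (S'→S): u = (0.89003 + 0.69)/(1 + 0.89003×0.69) = 1.58003/1.6141207 = 0.97888.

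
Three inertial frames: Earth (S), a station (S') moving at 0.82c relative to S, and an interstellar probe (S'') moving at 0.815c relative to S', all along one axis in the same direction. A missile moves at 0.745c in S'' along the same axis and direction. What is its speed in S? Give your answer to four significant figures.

0.9971c

Apply u = (u'+v)/(1+u'v) twice. Missile in the station frame: (0.745+0.815)/(1+0.745·0.815) = 1.56/1.607175 = 0.97065c.
That velocity, transformed to the rest frame of Earth: (0.97065+0.82)/(1+0.97065·0.82) = 1.79065/1.795933 = 0.99706c.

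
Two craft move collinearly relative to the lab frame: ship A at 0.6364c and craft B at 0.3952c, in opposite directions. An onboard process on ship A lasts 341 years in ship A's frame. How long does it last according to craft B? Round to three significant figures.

Transform ship A's velocity into craft B's frame: (0.6364 + 0.3952)/(1 + 0.6364·0.3952) = 1.0316/1.25150528, so the relative speed is 0.82429c.
γ for this relative speed: γ = 1/√(1 − 0.679454) = 1.7663.
The clock on ship A records proper time, so craft B measures Δt = γΔτ = 1.7663 × 341 = 602 years.

602 years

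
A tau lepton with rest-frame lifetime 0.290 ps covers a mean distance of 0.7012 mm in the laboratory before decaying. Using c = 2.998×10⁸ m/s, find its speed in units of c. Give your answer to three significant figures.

Let x = d/(cτ) = 7.012×10^-4 m / (2.998×10⁸ m/s × 2.900×10^-13 s) = 8.0651. Since d = βγcτ, x = βγ = β/√(1−β²).
Solving: β² = x²/(1+x²) = 65.0458/66.0458 = 0.984859, so β = 0.992.

0.992c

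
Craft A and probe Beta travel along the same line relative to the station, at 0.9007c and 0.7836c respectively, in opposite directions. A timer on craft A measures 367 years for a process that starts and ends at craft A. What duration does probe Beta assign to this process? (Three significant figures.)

Speed of craft A in probe Beta's frame: u = (v_A + v_B)/(1 + v_A v_B/c²) = (0.9007 + 0.7836)/(1 + 0.9007×0.7836) = 1.6843/1.70578852 = 0.9874; |u| = 0.9874c.
At |u| = 0.9874c, γ = (1 − 0.974959)^(−1/2) = 6.3194.
The clock on craft A records proper time, so probe Beta measures Δt = γΔτ = 6.3194 × 367 = 2320 years.

2320 years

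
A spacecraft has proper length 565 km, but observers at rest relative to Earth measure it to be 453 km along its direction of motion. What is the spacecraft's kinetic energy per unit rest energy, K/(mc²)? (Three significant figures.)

0.247

From L = L₀/γ: γ = 565/453 = 1.24724.
Since K = (γ−1)mc², K/(mc²) = 1.24724 − 1 = 0.247.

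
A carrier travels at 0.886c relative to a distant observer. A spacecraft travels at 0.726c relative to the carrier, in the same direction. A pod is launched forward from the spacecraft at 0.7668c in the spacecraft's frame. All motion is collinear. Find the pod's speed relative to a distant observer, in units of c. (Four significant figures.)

First combine the pod and spacecraft (S''→S'): u₁ = (0.7668 + 0.726)/(1 + 0.7668×0.726) = 1.4928/1.5566968 = 0.95895.
Then combine with the carrier (S'→S): u = (0.95895 + 0.886)/(1 + 0.95895×0.886) = 1.84495/1.8496297 = 0.99747.

0.9975c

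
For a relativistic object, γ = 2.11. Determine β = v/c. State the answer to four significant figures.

β = √(1 − 1/γ²) = √(1 − 1/4.4521) = √0.775387 = 0.8806.

0.8806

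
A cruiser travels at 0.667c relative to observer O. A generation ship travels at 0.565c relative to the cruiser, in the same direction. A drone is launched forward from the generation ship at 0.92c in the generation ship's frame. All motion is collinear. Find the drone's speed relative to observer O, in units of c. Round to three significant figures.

0.995c

First combine the drone and generation ship (S''→S'): u₁ = (0.92 + 0.565)/(1 + 0.92×0.565) = 1.485/1.5198 = 0.9771.
Then combine with the cruiser (S'→S): u = (0.9771 + 0.667)/(1 + 0.9771×0.667) = 1.6441/1.6517257 = 0.99538.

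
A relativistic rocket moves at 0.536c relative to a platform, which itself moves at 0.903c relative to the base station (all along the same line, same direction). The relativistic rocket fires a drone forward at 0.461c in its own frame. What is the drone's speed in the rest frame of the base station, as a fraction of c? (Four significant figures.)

Compose velocities in two stages. Stage 1 (into S'): u₁ = (0.461+0.536)/(1+0.461×0.536) = 0.79946.
Stage 2 (into S): u = (0.79946+0.903)/(1+0.79946×0.903) = 0.9887, so the speed is 0.9887c.

0.9887c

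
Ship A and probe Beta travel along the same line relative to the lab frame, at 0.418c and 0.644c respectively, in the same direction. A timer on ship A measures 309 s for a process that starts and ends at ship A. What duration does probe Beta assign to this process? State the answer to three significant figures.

325 s

Transform ship A's velocity into probe Beta's frame: (0.418 − 0.644)/(1 − 0.418·0.644) = −0.226/0.730808, so the relative speed is 0.30925c.
γ for this relative speed: γ = 1/√(1 − 0.0956356) = 1.0515.
Ship A's interval is proper; time dilation gives Δt_B = γΔτ = 1.0515 × 309 s = 325 s.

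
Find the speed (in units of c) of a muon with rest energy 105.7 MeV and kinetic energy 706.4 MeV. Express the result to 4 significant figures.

0.9915c

K = (γ−1)mc², so γ = 1 + 706.4/105.7 = 7.6831.
Then v/c = √(1 − γ⁻²) = √(1 − 0.0169405) = √0.9830595 = 0.9915.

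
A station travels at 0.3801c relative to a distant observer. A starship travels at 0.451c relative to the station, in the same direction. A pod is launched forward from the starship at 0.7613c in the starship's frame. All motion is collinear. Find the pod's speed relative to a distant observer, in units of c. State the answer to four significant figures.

Apply u = (u'+v)/(1+u'v) twice. Pod in the station frame: (0.7613+0.451)/(1+0.7613·0.451) = 1.2123/1.3433463 = 0.90245c.
That velocity, transformed to the rest frame of a distant observer: (0.90245+0.3801)/(1+0.90245·0.3801) = 1.28255/1.343021245 = 0.95497c.

0.9550c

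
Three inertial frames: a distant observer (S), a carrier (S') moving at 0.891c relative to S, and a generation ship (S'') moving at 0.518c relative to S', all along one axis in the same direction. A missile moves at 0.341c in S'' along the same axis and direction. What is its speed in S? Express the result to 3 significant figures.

Compose velocities in two stages. Stage 1 (into S'): u₁ = (0.341+0.518)/(1+0.341×0.518) = 0.73005.
Stage 2 (into S): u = (0.73005+0.891)/(1+0.73005×0.891) = 0.98217, so the speed is 0.982c.

0.982c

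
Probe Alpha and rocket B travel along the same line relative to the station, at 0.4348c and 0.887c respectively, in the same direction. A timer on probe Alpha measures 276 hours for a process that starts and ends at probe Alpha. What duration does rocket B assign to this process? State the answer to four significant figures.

407.7 hours

The velocity of probe Alpha relative to rocket B is (0.4348 − 0.887)c / (1 − 0.4348×0.887) = −0.73608c; relative speed 0.73608c.
γ for this relative speed: γ = 1/√(1 − 0.541814) = 1.4773.
The clock on probe Alpha records proper time, so rocket B measures Δt = γΔτ = 1.4773 × 276 = 407.7 hours.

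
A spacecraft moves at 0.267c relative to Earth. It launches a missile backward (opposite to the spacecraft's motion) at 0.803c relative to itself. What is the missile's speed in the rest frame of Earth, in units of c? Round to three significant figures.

0.682c

Relativistic velocity addition: u = (u' + v)/(1 + u'v/c²), with u' = −0.803c and v = 0.267c.
Numerator: −0.803 + 0.267 = −0.536. Denominator: 1 + (−0.803)(0.267) = 0.785599.
u = −0.536/0.785599 = −0.68228, so the speed is 0.682c.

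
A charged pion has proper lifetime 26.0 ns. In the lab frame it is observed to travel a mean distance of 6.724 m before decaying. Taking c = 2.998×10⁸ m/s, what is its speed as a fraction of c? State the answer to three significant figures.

0.653c

Lab distance = (lab lifetime)·v = γτ·βc, so βγ = d/(cτ) = 6.724/(2.998×10⁸ × 2.600×10^-8) = 0.86263.
With βγ = 0.86263: γ² = 1 + (βγ)² = 1.744131, and β = (βγ)/γ = 0.86263/1.32066 = 0.653.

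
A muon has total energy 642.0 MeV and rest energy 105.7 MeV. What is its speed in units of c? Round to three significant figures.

0.986c

Total energy E = γmc² gives γ = 642.0/105.7 = 6.0738.
Hence β = √(1 − 1/γ²) = √(1 − 0.0271068) = √0.9728932 = 0.986.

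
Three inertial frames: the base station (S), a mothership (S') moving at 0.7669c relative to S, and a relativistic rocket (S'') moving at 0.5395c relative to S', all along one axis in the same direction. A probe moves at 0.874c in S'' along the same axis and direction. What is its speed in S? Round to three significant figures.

Apply u = (u'+v)/(1+u'v) twice. Probe in the mothership frame: (0.874+0.5395)/(1+0.874·0.5395) = 1.4135/1.471523 = 0.96057c.
That velocity, transformed to the rest frame of the base station: (0.96057+0.7669)/(1+0.96057·0.7669) = 1.72747/1.736661133 = 0.99471c.

0.995c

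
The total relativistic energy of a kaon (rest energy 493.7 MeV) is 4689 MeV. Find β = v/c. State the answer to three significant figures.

0.994

Total energy E = γmc² gives γ = 4689/493.7 = 9.4977.
Hence β = √(1 − 1/γ²) = √(1 − 0.0110857) = √0.9889143 = 0.994.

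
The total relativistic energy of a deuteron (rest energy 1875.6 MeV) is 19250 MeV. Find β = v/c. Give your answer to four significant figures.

0.9952

γ = E/(mc²) = 19250/1875.6 = 10.263.
β = √(1 − 1/γ²) = √(1 − 0.00949405) = √0.99050595 = 0.9952.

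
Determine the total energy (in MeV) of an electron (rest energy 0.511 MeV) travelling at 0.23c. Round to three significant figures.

γ = 1/√(1 − β²) = 1/√(1 − 0.0529) = 1/√0.9471 = 1/0.973191 = 1.0275.
Total energy: E = γmc² = 1.0275 × 0.511 MeV = 0.525 MeV.

0.525 MeV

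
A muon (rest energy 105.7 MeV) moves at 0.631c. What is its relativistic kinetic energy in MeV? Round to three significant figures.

30.5 MeV

Lorentz factor: γ = (1 − 0.398161)^(−1/2) = 1.28902.
Kinetic energy: K = (γ − 1)mc² = (1.28902 − 1) × 105.7 MeV = 0.28902 × 105.7 = 30.5 MeV.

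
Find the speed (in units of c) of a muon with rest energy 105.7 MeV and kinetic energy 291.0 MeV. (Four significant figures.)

K = (γ−1)mc², so γ = 1 + 291.0/105.7 = 3.7531.
Then v/c = √(1 − γ⁻²) = √(1 − 0.0709937) = √0.9290063 = 0.9638.

0.9638c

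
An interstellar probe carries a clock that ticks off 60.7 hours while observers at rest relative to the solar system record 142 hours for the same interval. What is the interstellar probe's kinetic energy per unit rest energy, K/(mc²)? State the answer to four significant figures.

1.339

The time-dilation ratio gives γ = 142/60.7 = 2.33937.
K/(mc²) = γ − 1 = 2.33937 − 1 = 1.339.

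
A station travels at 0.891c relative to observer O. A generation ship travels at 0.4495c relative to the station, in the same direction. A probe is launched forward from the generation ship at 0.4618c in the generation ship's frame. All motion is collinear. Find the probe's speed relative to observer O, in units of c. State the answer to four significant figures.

0.9840c

First combine the probe and generation ship (S''→S'): u₁ = (0.4618 + 0.4495)/(1 + 0.4618×0.4495) = 0.9113/1.2075791 = 0.75465.
Then combine with the station (S'→S): u = (0.75465 + 0.891)/(1 + 0.75465×0.891) = 1.64565/1.67239315 = 0.98401.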